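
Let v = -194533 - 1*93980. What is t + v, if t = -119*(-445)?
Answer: -235558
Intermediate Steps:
v = -288513 (v = -194533 - 93980 = -288513)
t = 52955
t + v = 52955 - 288513 = -235558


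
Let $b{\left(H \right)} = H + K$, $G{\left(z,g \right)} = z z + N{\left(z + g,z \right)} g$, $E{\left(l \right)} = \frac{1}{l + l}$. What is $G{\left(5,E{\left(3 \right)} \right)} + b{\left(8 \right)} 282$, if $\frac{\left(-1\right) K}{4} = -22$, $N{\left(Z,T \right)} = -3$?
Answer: $\frac{54193}{2} \approx 27097.0$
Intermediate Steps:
$K = 88$ ($K = \left(-4\right) \left(-22\right) = 88$)
$E{\left(l \right)} = \frac{1}{2 l}$
$G{\left(z,g \right)} = z^{2} - 3 g$ ($G{\left(z,g \right)} = z z - 3 g = z^{2} - 3 g$)
$b{\left(H \right)} = 88 + H$ ($b{\left(H \right)} = H + 88 = 88 + H$)
$G{\left(5,E{\left(3 \right)} \right)} + b{\left(8 \right)} 282 = \left(5^{2} - 3 \frac{1}{2 \cdot 3}\right) + \left(88 + 8\right) 282 = \left(25 - 3 \cdot \frac{1}{2} \cdot \frac{1}{3}\right) + 96 \cdot 282 = \left(25 - \frac{1}{2}\right) + 27072 = \frac{49}{2} + 27072 = \frac{54193}{2}$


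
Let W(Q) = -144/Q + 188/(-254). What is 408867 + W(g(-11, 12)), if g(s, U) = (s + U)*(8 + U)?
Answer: 259625503/635 ≈ 4.0886e+5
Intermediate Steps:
g(s, U) = (8 + U)*(U + s) (g(s, U) = (U + s)*(8 + U) = (8 + U)*(U + s))
W(Q) = -94/127 - 144/Q (W(Q) = -144/Q + 188*(-1/254) = -144/Q - 94/127 = -94/127 - 144/Q)
408867 + W(g(-11, 12)) = 408867 + (-94/127 - 144/(12² + 8*12 + 8*(-11) + 12*(-11))) = 408867 + (-94/127 - 144/(144 + 96 - 88 - 132)) = 408867 + (-94/127 - 144/20) = 408867 + (-94/127 - 144*1/20) = 408867 + (-94/127 - 36/5) = 408867 - 5042/635 = 259625503/635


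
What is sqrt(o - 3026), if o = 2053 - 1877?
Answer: 5*I*sqrt(114) ≈ 53.385*I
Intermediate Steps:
o = 176
sqrt(o - 3026) = sqrt(176 - 3026) = sqrt(-2850) = 5*I*sqrt(114)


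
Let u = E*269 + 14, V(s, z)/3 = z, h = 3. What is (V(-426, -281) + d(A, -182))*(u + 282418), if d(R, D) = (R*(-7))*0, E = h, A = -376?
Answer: -238770477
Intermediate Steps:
E = 3
V(s, z) = 3*z
u = 821 (u = 3*269 + 14 = 807 + 14 = 821)
d(R, D) = 0 (d(R, D) = -7*R*0 = 0)
(V(-426, -281) + d(A, -182))*(u + 282418) = (3*(-281) + 0)*(821 + 282418) = (-843 + 0)*283239 = -843*283239 = -238770477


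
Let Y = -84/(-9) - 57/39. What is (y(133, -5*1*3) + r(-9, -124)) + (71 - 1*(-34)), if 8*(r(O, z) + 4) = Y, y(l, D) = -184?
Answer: -25589/312 ≈ -82.016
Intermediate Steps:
Y = 307/39 (Y = -84*(-1/9) - 57*1/39 = 28/3 - 19/13 = 307/39 ≈ 7.8718)
r(O, z) = -941/312 (r(O, z) = -4 + (1/8)*(307/39) = -4 + 307/312 = -941/312)
(y(133, -5*1*3) + r(-9, -124)) + (71 - 1*(-34)) = (-184 - 941/312) + (71 - 1*(-34)) = -58349/312 + (71 + 34) = -58349/312 + 105 = -25589/312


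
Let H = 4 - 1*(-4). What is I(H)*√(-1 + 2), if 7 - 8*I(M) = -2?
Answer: 9/8 ≈ 1.1250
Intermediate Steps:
H = 8 (H = 4 + 4 = 8)
I(M) = 9/8 (I(M) = 7/8 - ⅛*(-2) = 7/8 + ¼ = 9/8)
I(H)*√(-1 + 2) = 9*√(-1 + 2)/8 = 9*√1/8 = (9/8)*1 = 9/8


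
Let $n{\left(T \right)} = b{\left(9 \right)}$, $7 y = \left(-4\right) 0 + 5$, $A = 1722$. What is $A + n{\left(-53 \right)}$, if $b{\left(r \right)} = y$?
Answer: $\frac{12059}{7} \approx 1722.7$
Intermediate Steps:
$y = \frac{5}{7}$ ($y = \frac{\left(-4\right) 0 + 5}{7} = \frac{0 + 5}{7} = \frac{1}{7} \cdot 5 = \frac{5}{7} \approx 0.71429$)
$b{\left(r \right)} = \frac{5}{7}$
$n{\left(T \right)} = \frac{5}{7}$
$A + n{\left(-53 \right)} = 1722 + \frac{5}{7} = \frac{12059}{7}$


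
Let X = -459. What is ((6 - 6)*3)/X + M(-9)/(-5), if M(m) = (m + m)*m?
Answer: -162/5 ≈ -32.400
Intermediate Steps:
M(m) = 2*m**2 (M(m) = (2*m)*m = 2*m**2)
((6 - 6)*3)/X + M(-9)/(-5) = ((6 - 6)*3)/(-459) + (2*(-9)**2)/(-5) = (0*3)*(-1/459) + (2*81)*(-1/5) = 0*(-1/459) + 162*(-1/5) = 0 - 162/5 = -162/5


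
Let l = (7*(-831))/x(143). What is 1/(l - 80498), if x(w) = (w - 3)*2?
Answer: -40/3220751 ≈ -1.2419e-5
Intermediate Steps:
x(w) = -6 + 2*w (x(w) = (-3 + w)*2 = -6 + 2*w)
l = -831/40 (l = (7*(-831))/(-6 + 2*143) = -5817/(-6 + 286) = -5817/280 = -5817*1/280 = -831/40 ≈ -20.775)
1/(l - 80498) = 1/(-831/40 - 80498) = 1/(-3220751/40) = -40/3220751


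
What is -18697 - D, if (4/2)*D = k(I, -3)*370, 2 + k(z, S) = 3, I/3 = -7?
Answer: -18882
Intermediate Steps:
I = -21 (I = 3*(-7) = -21)
k(z, S) = 1 (k(z, S) = -2 + 3 = 1)
D = 185 (D = (1*370)/2 = (½)*370 = 185)
-18697 - D = -18697 - 1*185 = -18697 - 185 = -18882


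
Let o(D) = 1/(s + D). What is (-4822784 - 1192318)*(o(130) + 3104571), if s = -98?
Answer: -298788982707423/16 ≈ -1.8674e+13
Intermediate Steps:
o(D) = 1/(-98 + D)
(-4822784 - 1192318)*(o(130) + 3104571) = (-4822784 - 1192318)*(1/(-98 + 130) + 3104571) = -6015102*(1/32 + 3104571) = -6015102*99346273/32 = -298788982707423/16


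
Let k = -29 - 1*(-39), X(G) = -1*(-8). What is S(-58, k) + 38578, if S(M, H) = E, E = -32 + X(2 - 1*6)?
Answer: 38554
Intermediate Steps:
X(G) = 8
k = 10 (k = -29 + 39 = 10)
E = -24 (E = -32 + 8 = -24)
S(M, H) = -24
S(-58, k) + 38578 = -24 + 38578 = 38554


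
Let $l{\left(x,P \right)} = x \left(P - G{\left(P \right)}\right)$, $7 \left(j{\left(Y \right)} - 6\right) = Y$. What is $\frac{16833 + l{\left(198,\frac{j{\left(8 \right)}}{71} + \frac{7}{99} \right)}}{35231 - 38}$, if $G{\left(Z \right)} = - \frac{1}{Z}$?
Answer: $\frac{75500988929}{147430973109} \approx 0.51211$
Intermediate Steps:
$j{\left(Y \right)} = 6 + \frac{Y}{7}$
$l{\left(x,P \right)} = x \left(P + \frac{1}{P}\right)$ ($l{\left(x,P \right)} = x \left(P - - \frac{1}{P}\right) = x \left(P + \frac{1}{P}\right)$)
$\frac{16833 + l{\left(198,\frac{j{\left(8 \right)}}{71} + \frac{7}{99} \right)}}{35231 - 38} = \frac{16833 + \left(\left(\frac{6 + \frac{1}{7} \cdot 8}{71} + \frac{7}{99}\right) 198 + \frac{198}{\frac{6 + \frac{1}{7} \cdot 8}{71} + \frac{7}{99}}\right)}{35231 - 38} = \frac{16833 + \left(\left(\left(6 + \frac{8}{7}\right) \frac{1}{71} + 7 \cdot \frac{1}{99}\right) 198 + \frac{198}{\left(6 + \frac{8}{7}\right) \frac{1}{71} + 7 \cdot \frac{1}{99}}\right)}{35193} = \left(16833 + \left(\left(\frac{50}{7} \cdot \frac{1}{71} + \frac{7}{99}\right) 198 + \frac{198}{\frac{50}{7} \cdot \frac{1}{71} + \frac{7}{99}}\right)\right) \frac{1}{35193} = \left(16833 + \left(\left(\frac{50}{497} + \frac{7}{99}\right) 198 + \frac{198}{\frac{50}{497} + \frac{7}{99}}\right)\right) \frac{1}{35193} = \left(16833 + \left(\frac{8429}{49203} \cdot 198 + \frac{198}{\frac{8429}{49203}}\right)\right) \frac{1}{35193} = \left(16833 + \left(\frac{16858}{497} + 198 \cdot \frac{49203}{8429}\right)\right) \frac{1}{35193} = \left(16833 + \left(\frac{16858}{497} + \frac{9742194}{8429}\right)\right) \frac{1}{35193} = \left(16833 + \frac{4983966500}{4189213}\right) \frac{1}{35193} = \frac{75500988929}{4189213} \cdot \frac{1}{35193} = \frac{75500988929}{147430973109}$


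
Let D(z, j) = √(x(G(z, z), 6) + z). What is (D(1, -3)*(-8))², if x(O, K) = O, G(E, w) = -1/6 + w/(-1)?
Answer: -32/3 ≈ -10.667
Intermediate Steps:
G(E, w) = -⅙ - w (G(E, w) = -1*⅙ + w*(-1) = -⅙ - w)
D(z, j) = I*√6/6 (D(z, j) = √((-⅙ - z) + z) = √(-⅙) = I*√6/6)
(D(1, -3)*(-8))² = ((I*√6/6)*(-8))² = (-4*I*√6/3)² = -32/3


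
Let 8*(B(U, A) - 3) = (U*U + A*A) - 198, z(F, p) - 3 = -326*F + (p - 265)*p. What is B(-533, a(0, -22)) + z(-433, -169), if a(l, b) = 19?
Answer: 500083/2 ≈ 2.5004e+5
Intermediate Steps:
z(F, p) = 3 - 326*F + p*(-265 + p) (z(F, p) = 3 + (-326*F + (p - 265)*p) = 3 + (-326*F + (-265 + p)*p) = 3 + (-326*F + p*(-265 + p)) = 3 - 326*F + p*(-265 + p))
B(U, A) = -87/4 + A²/8 + U²/8 (B(U, A) = 3 + ((U*U + A*A) - 198)/8 = 3 + ((U² + A²) - 198)/8 = 3 + ((A² + U²) - 198)/8 = 3 + (-198 + A² + U²)/8 = 3 + (-99/4 + A²/8 + U²/8) = -87/4 + A²/8 + U²/8)
B(-533, a(0, -22)) + z(-433, -169) = (-87/4 + (⅛)*19² + (⅛)*(-533)²) + (3 + (-169)² - 326*(-433) - 265*(-169)) = (-87/4 + (⅛)*361 + (⅛)*284089) + (3 + 28561 + 141158 + 44785) = (-87/4 + 361/8 + 284089/8) + 214507 = 71069/2 + 214507 = 500083/2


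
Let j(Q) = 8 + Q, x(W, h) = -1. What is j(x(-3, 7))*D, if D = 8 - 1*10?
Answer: -14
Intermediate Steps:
D = -2 (D = 8 - 10 = -2)
j(x(-3, 7))*D = (8 - 1)*(-2) = 7*(-2) = -14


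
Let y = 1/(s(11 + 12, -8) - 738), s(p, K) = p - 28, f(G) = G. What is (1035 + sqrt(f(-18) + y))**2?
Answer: 795906800/743 + 10350*I*sqrt(397505)/743 ≈ 1.0712e+6 + 8782.6*I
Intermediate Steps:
s(p, K) = -28 + p
y = -1/743 (y = 1/((-28 + (11 + 12)) - 738) = 1/((-28 + 23) - 738) = 1/(-5 - 738) = 1/(-743) = -1/743 ≈ -0.0013459)
(1035 + sqrt(f(-18) + y))**2 = (1035 + sqrt(-18 - 1/743))**2 = (1035 + sqrt(-13375/743))**2 = (1035 + 5*I*sqrt(397505)/743)**2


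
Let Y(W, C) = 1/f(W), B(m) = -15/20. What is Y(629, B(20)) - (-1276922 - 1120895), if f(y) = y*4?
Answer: 6032907573/2516 ≈ 2.3978e+6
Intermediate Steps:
f(y) = 4*y
B(m) = -¾ (B(m) = -15*1/20 = -¾)
Y(W, C) = 1/(4*W)
Y(629, B(20)) - (-1276922 - 1120895) = (¼)/629 - (-1276922 - 1120895) = (¼)*(1/629) - 1*(-2397817) = 1/2516 + 2397817 = 6032907573/2516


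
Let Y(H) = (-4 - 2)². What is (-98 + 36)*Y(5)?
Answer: -2232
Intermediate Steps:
Y(H) = 36 (Y(H) = (-6)² = 36)
(-98 + 36)*Y(5) = (-98 + 36)*36 = -62*36 = -2232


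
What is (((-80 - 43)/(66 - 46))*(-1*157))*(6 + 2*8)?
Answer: 212421/10 ≈ 21242.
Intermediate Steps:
(((-80 - 43)/(66 - 46))*(-1*157))*(6 + 2*8) = (-123/20*(-157))*(6 + 16) = (-123*1/20*(-157))*22 = -123/20*(-157)*22 = (19311/20)*22 = 212421/10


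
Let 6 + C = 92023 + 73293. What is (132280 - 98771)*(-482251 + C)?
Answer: -10620375969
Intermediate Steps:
C = 165310 (C = -6 + (92023 + 73293) = -6 + 165316 = 165310)
(132280 - 98771)*(-482251 + C) = (132280 - 98771)*(-482251 + 165310) = 33509*(-316941) = -10620375969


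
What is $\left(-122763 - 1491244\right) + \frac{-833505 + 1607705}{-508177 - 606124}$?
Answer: $- \frac{1798490388307}{1114301} \approx -1.614 \cdot 10^{6}$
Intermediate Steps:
$\left(-122763 - 1491244\right) + \frac{-833505 + 1607705}{-508177 - 606124} = -1614007 + \frac{774200}{-1114301} = -1614007 + 774200 \left(- \frac{1}{1114301}\right) = -1614007 - \frac{774200}{1114301} = - \frac{1798490388307}{1114301}$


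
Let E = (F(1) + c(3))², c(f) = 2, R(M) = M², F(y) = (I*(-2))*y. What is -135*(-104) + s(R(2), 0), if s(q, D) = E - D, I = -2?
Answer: 14076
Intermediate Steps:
F(y) = 4*y (F(y) = (-2*(-2))*y = 4*y)
E = 36 (E = (4*1 + 2)² = (4 + 2)² = 6² = 36)
s(q, D) = 36 - D
-135*(-104) + s(R(2), 0) = -135*(-104) + (36 - 1*0) = 14040 + (36 + 0) = 14040 + 36 = 14076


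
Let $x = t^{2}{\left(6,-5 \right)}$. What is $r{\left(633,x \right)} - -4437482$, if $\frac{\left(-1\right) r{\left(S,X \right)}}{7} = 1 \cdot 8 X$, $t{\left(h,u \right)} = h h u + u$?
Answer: $2520882$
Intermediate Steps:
$t{\left(h,u \right)} = u + u h^{2}$ ($t{\left(h,u \right)} = h^{2} u + u = u h^{2} + u = u + u h^{2}$)
$x = 34225$ ($x = \left(- 5 \left(1 + 6^{2}\right)\right)^{2} = \left(- 5 \left(1 + 36\right)\right)^{2} = \left(\left(-5\right) 37\right)^{2} = \left(-185\right)^{2} = 34225$)
$r{\left(S,X \right)} = - 56 X$ ($r{\left(S,X \right)} = - 7 \cdot 1 \cdot 8 X = - 7 \cdot 8 X = - 56 X$)
$r{\left(633,x \right)} - -4437482 = \left(-56\right) 34225 - -4437482 = -1916600 + 4437482 = 2520882$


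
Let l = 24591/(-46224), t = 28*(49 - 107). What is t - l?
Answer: -25014395/15408 ≈ -1623.5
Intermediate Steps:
t = -1624 (t = 28*(-58) = -1624)
l = -8197/15408 (l = 24591*(-1/46224) = -8197/15408 ≈ -0.53200)
t - l = -1624 - 1*(-8197/15408) = -1624 + 8197/15408 = -25014395/15408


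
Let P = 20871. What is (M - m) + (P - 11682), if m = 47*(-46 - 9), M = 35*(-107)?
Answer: 8029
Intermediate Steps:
M = -3745
m = -2585 (m = 47*(-55) = -2585)
(M - m) + (P - 11682) = (-3745 - 1*(-2585)) + (20871 - 11682) = (-3745 + 2585) + 9189 = -1160 + 9189 = 8029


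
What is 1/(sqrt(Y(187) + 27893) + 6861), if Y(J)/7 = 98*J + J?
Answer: 6861/46915837 - 2*sqrt(39371)/46915837 ≈ 0.00013778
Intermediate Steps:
Y(J) = 693*J (Y(J) = 7*(98*J + J) = 7*(99*J) = 693*J)
1/(sqrt(Y(187) + 27893) + 6861) = 1/(sqrt(693*187 + 27893) + 6861) = 1/(sqrt(129591 + 27893) + 6861) = 1/(sqrt(157484) + 6861) = 1/(2*sqrt(39371) + 6861) = 1/(6861 + 2*sqrt(39371))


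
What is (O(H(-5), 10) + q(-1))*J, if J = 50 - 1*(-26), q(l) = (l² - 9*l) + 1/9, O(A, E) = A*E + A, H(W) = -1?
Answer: -608/9 ≈ -67.556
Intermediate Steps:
O(A, E) = A + A*E
q(l) = ⅑ + l² - 9*l (q(l) = (l² - 9*l) + ⅑ = ⅑ + l² - 9*l)
J = 76 (J = 50 + 26 = 76)
(O(H(-5), 10) + q(-1))*J = (-(1 + 10) + (⅑ + (-1)² - 9*(-1)))*76 = (-1*11 + (⅑ + 1 + 9))*76 = (-11 + 91/9)*76 = -8/9*76 = -608/9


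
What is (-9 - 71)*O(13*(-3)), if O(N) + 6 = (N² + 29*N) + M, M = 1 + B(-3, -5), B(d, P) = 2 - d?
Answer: -31200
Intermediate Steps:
M = 6 (M = 1 + (2 - 1*(-3)) = 1 + (2 + 3) = 1 + 5 = 6)
O(N) = N² + 29*N (O(N) = -6 + ((N² + 29*N) + 6) = -6 + (6 + N² + 29*N) = N² + 29*N)
(-9 - 71)*O(13*(-3)) = (-9 - 71)*((13*(-3))*(29 + 13*(-3))) = -(-3120)*(29 - 39) = -(-3120)*(-10) = -80*390 = -31200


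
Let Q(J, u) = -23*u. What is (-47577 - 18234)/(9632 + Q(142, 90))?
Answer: -65811/7562 ≈ -8.7029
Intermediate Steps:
(-47577 - 18234)/(9632 + Q(142, 90)) = (-47577 - 18234)/(9632 - 23*90) = -65811/(9632 - 2070) = -65811/7562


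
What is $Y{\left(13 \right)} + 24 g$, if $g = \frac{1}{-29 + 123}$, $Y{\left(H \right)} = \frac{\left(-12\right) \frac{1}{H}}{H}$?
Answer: $\frac{1464}{7943} \approx 0.18431$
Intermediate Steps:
$Y{\left(H \right)} = - \frac{12}{H^{2}}$
$g = \frac{1}{94} \approx 0.010638$
$Y{\left(13 \right)} + 24 g = - \frac{12}{169} + 24 \cdot \frac{1}{94} = \left(-12\right) \frac{1}{169} + \frac{12}{47} = - \frac{12}{169} + \frac{12}{47} = \frac{1464}{7943}$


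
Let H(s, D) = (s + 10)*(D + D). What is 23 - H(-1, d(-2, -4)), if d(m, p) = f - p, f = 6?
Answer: -157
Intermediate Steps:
d(m, p) = 6 - p
H(s, D) = 2*D*(10 + s) (H(s, D) = (10 + s)*(2*D) = 2*D*(10 + s))
23 - H(-1, d(-2, -4)) = 23 - 2*(6 - 1*(-4))*(10 - 1) = 23 - 2*(6 + 4)*9 = 23 - 2*10*9 = 23 - 1*180 = 23 - 180 = -157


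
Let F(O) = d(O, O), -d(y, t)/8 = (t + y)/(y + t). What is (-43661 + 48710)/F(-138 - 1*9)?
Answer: -5049/8 ≈ -631.13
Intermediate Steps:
d(y, t) = -8 (d(y, t) = -8*(t + y)/(y + t) = -8*(t + y)/(t + y) = -8*1 = -8)
F(O) = -8
(-43661 + 48710)/F(-138 - 1*9) = (-43661 + 48710)/(-8) = 5049*(-⅛) = -5049/8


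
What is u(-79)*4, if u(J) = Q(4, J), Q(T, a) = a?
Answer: -316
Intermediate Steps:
u(J) = J
u(-79)*4 = -79*4 = -316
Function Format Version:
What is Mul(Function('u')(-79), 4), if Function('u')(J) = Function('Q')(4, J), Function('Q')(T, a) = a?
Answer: -316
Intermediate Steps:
Function('u')(J) = J
Mul(Function('u')(-79), 4) = Mul(-79, 4) = -316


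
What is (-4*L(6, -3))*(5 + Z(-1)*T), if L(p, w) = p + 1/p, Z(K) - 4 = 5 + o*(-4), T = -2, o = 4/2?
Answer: -74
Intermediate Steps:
o = 2 (o = 4*(1/2) = 2)
Z(K) = 1 (Z(K) = 4 + (5 + 2*(-4)) = 4 + (5 - 8) = 4 - 3 = 1)
L(p, w) = p + 1/p
(-4*L(6, -3))*(5 + Z(-1)*T) = (-4*(6 + 1/6))*(5 + 1*(-2)) = (-4*(6 + 1/6))*(5 - 2) = -4*37/6*3 = -74/3*3 = -74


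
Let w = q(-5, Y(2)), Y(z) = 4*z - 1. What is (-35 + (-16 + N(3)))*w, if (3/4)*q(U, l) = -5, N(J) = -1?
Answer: 1040/3 ≈ 346.67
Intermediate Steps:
Y(z) = -1 + 4*z
q(U, l) = -20/3 (q(U, l) = (4/3)*(-5) = -20/3)
w = -20/3 ≈ -6.6667
(-35 + (-16 + N(3)))*w = (-35 + (-16 - 1))*(-20/3) = (-35 - 17)*(-20/3) = -52*(-20/3) = 1040/3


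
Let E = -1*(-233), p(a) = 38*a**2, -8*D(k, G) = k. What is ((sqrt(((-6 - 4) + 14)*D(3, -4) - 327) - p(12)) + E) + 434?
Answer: -4805 + 3*I*sqrt(146)/2 ≈ -4805.0 + 18.125*I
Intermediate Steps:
D(k, G) = -k/8
E = 233
((sqrt(((-6 - 4) + 14)*D(3, -4) - 327) - p(12)) + E) + 434 = ((sqrt(((-6 - 4) + 14)*(-1/8*3) - 327) - 38*12**2) + 233) + 434 = ((sqrt((-10 + 14)*(-3/8) - 327) - 38*144) + 233) + 434 = ((sqrt(4*(-3/8) - 327) - 1*5472) + 233) + 434 = ((sqrt(-3/2 - 327) - 5472) + 233) + 434 = ((sqrt(-657/2) - 5472) + 233) + 434 = ((3*I*sqrt(146)/2 - 5472) + 233) + 434 = ((-5472 + 3*I*sqrt(146)/2) + 233) + 434 = (-5239 + 3*I*sqrt(146)/2) + 434 = -4805 + 3*I*sqrt(146)/2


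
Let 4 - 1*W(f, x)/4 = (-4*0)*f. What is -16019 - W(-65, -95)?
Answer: -16035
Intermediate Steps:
W(f, x) = 16 (W(f, x) = 16 - 4*(-4*0)*f = 16 - 0*f = 16 - 4*0 = 16 + 0 = 16)
-16019 - W(-65, -95) = -16019 - 1*16 = -16019 - 16 = -16035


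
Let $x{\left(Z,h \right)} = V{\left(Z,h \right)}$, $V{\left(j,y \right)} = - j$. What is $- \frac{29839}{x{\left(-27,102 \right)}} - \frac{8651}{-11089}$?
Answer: $- \frac{330651094}{299403} \approx -1104.4$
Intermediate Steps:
$x{\left(Z,h \right)} = - Z$
$- \frac{29839}{x{\left(-27,102 \right)}} - \frac{8651}{-11089} = - \frac{29839}{\left(-1\right) \left(-27\right)} - \frac{8651}{-11089} = - \frac{29839}{27} - - \frac{8651}{11089} = \left(-29839\right) \frac{1}{27} + \frac{8651}{11089} = - \frac{29839}{27} + \frac{8651}{11089} = - \frac{330651094}{299403}$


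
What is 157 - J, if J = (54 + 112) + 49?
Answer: -58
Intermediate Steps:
J = 215 (J = 166 + 49 = 215)
157 - J = 157 - 1*215 = 157 - 215 = -58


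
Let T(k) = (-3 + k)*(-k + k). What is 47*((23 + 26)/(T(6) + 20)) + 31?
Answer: 2923/20 ≈ 146.15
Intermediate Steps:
T(k) = 0 (T(k) = (-3 + k)*0 = 0)
47*((23 + 26)/(T(6) + 20)) + 31 = 47*((23 + 26)/(0 + 20)) + 31 = 47*(49/20) + 31 = 2303/20 + 31 = 2923/20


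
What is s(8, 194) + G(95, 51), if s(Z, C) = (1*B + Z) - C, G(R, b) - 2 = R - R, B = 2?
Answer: -182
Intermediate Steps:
G(R, b) = 2 (G(R, b) = 2 + (R - R) = 2 + 0 = 2)
s(Z, C) = 2 + Z - C (s(Z, C) = (1*2 + Z) - C = (2 + Z) - C = 2 + Z - C)
s(8, 194) + G(95, 51) = (2 + 8 - 1*194) + 2 = (2 + 8 - 194) + 2 = -184 + 2 = -182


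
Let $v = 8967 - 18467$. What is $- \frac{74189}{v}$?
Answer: $\frac{74189}{9500} \approx 7.8094$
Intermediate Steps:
$v = -9500$
$- \frac{74189}{v} = - \frac{74189}{-9500} = \left(-74189\right) \left(- \frac{1}{9500}\right) = \frac{74189}{9500}$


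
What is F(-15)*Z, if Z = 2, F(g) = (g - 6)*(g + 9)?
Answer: 252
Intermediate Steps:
F(g) = (-6 + g)*(9 + g)
F(-15)*Z = (-54 + (-15)**2 + 3*(-15))*2 = (-54 + 225 - 45)*2 = 126*2 = 252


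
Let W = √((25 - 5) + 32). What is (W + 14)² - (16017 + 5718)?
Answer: -21487 + 56*√13 ≈ -21285.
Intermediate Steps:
W = 2*√13 (W = √(20 + 32) = √52 = 2*√13 ≈ 7.2111)
(W + 14)² - (16017 + 5718) = (2*√13 + 14)² - (16017 + 5718) = (14 + 2*√13)² - 1*21735 = (14 + 2*√13)² - 21735 = -21735 + (14 + 2*√13)²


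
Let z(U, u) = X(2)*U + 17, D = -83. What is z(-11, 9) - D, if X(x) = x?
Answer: 78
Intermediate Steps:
z(U, u) = 17 + 2*U (z(U, u) = 2*U + 17 = 17 + 2*U)
z(-11, 9) - D = (17 + 2*(-11)) - 1*(-83) = (17 - 22) + 83 = -5 + 83 = 78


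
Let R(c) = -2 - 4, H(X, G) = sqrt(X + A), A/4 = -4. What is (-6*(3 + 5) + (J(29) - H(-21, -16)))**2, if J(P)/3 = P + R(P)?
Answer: (-21 + I*sqrt(37))**2 ≈ 404.0 - 255.48*I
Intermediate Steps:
A = -16 (A = 4*(-4) = -16)
H(X, G) = sqrt(-16 + X) (H(X, G) = sqrt(X - 16) = sqrt(-16 + X))
R(c) = -6
J(P) = -18 + 3*P (J(P) = 3*(P - 6) = 3*(-6 + P) = -18 + 3*P)
(-6*(3 + 5) + (J(29) - H(-21, -16)))**2 = (-6*(3 + 5) + ((-18 + 3*29) - sqrt(-16 - 21)))**2 = (-6*8 + ((-18 + 87) - sqrt(-37)))**2 = (-48 + (69 - I*sqrt(37)))**2 = (21 - I*sqrt(37))**2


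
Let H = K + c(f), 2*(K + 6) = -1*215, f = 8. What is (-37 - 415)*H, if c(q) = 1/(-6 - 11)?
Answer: 872586/17 ≈ 51329.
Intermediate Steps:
c(q) = -1/17 (c(q) = 1/(-17) = -1/17)
K = -227/2 (K = -6 + (-1*215)/2 = -6 + (½)*(-215) = -6 - 215/2 = -227/2 ≈ -113.50)
H = -3861/34 (H = -227/2 - 1/17 = -3861/34 ≈ -113.56)
(-37 - 415)*H = (-37 - 415)*(-3861/34) = -452*(-3861/34) = 872586/17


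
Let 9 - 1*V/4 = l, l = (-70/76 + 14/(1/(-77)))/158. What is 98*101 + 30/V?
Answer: 188140292/19007 ≈ 9898.5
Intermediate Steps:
l = -40999/6004 (l = (-70*1/76 + 14/(-1/77))*(1/158) = (-35/38 + 14*(-77))*(1/158) = (-35/38 - 1078)*(1/158) = -40999/38*1/158 = -40999/6004 ≈ -6.8286)
V = 95035/1501 (V = 36 - 4*(-40999/6004) = 36 + 40999/1501 = 95035/1501 ≈ 63.314)
98*101 + 30/V = 98*101 + 30/(95035/1501) = 9898 + 30*(1501/95035) = 9898 + 9006/19007 = 188140292/19007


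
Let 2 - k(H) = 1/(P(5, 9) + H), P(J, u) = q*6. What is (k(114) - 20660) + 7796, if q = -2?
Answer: -1311925/102 ≈ -12862.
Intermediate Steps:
P(J, u) = -12 (P(J, u) = -2*6 = -12)
k(H) = 2 - 1/(-12 + H)
(k(114) - 20660) + 7796 = ((-25 + 2*114)/(-12 + 114) - 20660) + 7796 = ((-25 + 228)/102 - 20660) + 7796 = ((1/102)*203 - 20660) + 7796 = (203/102 - 20660) + 7796 = -2107117/102 + 7796 = -1311925/102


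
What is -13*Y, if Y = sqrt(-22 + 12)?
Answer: -13*I*sqrt(10) ≈ -41.11*I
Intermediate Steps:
Y = I*sqrt(10) (Y = sqrt(-10) = I*sqrt(10) ≈ 3.1623*I)
-13*Y = -13*I*sqrt(10)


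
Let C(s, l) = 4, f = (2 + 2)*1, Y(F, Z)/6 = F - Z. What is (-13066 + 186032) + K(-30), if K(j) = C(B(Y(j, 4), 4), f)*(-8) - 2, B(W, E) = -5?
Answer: 172932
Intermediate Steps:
Y(F, Z) = -6*Z + 6*F (Y(F, Z) = 6*(F - Z) = -6*Z + 6*F)
f = 4 (f = 4*1 = 4)
K(j) = -34 (K(j) = 4*(-8) - 2 = -32 - 2 = -34)
(-13066 + 186032) + K(-30) = (-13066 + 186032) - 34 = 172966 - 34 = 172932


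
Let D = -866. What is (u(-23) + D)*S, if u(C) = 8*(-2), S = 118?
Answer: -104076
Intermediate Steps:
u(C) = -16
(u(-23) + D)*S = (-16 - 866)*118 = -882*118 = -104076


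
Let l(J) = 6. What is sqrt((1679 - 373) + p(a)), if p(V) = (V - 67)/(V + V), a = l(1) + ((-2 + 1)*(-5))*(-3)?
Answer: 4*sqrt(737)/3 ≈ 36.197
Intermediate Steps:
a = -9 (a = 6 + ((-2 + 1)*(-5))*(-3) = 6 - 1*(-5)*(-3) = 6 + 5*(-3) = 6 - 15 = -9)
p(V) = (-67 + V)/(2*V) (p(V) = (-67 + V)/((2*V)) = (-67 + V)*(1/(2*V)) = (-67 + V)/(2*V))
sqrt((1679 - 373) + p(a)) = sqrt((1679 - 373) + (1/2)*(-67 - 9)/(-9)) = sqrt(1306 + (1/2)*(-1/9)*(-76)) = sqrt(1306 + 38/9) = sqrt(11792/9) = 4*sqrt(737)/3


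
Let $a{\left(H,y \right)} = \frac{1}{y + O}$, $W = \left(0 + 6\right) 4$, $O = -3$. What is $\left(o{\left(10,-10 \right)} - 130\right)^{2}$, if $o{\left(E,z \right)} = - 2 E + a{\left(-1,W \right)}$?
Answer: $\frac{9916201}{441} \approx 22486.0$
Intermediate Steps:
$W = 24$ ($W = 6 \cdot 4 = 24$)
$a{\left(H,y \right)} = \frac{1}{-3 + y}$ ($a{\left(H,y \right)} = \frac{1}{y - 3} = \frac{1}{-3 + y}$)
$o{\left(E,z \right)} = \frac{1}{21} - 2 E$ ($o{\left(E,z \right)} = - 2 E + \frac{1}{-3 + 24} = - 2 E + \frac{1}{21} = \frac{1}{21} - 2 E$)
$\left(o{\left(10,-10 \right)} - 130\right)^{2} = \left(\left(\frac{1}{21} - 20\right) - 130\right)^{2} = \left(- \frac{419}{21} - 130\right)^{2} = \left(- \frac{3149}{21}\right)^{2} = \frac{9916201}{441}$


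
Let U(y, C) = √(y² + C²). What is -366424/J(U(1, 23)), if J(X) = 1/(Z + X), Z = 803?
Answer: -294238472 - 366424*√530 ≈ -3.0267e+8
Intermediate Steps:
U(y, C) = √(C² + y²)
J(X) = 1/(803 + X)
-366424/J(U(1, 23)) = -(294238472 + 366424*√(23² + 1²)) = -(294238472 + 366424*√(529 + 1)) = -(294238472 + 366424*√530) = -366424*(803 + √530) = -294238472 - 366424*√530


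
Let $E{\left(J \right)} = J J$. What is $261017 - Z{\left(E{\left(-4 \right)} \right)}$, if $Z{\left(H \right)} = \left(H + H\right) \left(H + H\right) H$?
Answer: $244633$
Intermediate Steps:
$E{\left(J \right)} = J^{2}$
$Z{\left(H \right)} = 4 H^{3}$ ($Z{\left(H \right)} = 2 H 2 H H = 4 H^{2} H = 4 H^{3}$)
$261017 - Z{\left(E{\left(-4 \right)} \right)} = 261017 - 4 \left(\left(-4\right)^{2}\right)^{3} = 261017 - 4 \cdot 16^{3} = 261017 - 4 \cdot 4096 = 261017 - 16384 = 244633$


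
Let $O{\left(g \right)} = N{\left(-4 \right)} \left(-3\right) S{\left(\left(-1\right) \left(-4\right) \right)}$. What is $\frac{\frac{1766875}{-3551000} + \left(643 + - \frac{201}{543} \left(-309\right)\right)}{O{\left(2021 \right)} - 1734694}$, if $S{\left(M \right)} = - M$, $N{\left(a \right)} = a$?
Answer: $- \frac{3891780653}{8919779683216} \approx -0.00043631$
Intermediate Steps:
$O{\left(g \right)} = -48$ ($O{\left(g \right)} = \left(-4\right) \left(-3\right) \left(- \left(-1\right) \left(-4\right)\right) = 12 \left(\left(-1\right) 4\right) = 12 \left(-4\right) = -48$)
$\frac{\frac{1766875}{-3551000} + \left(643 + - \frac{201}{543} \left(-309\right)\right)}{O{\left(2021 \right)} - 1734694} = \frac{\frac{1766875}{-3551000} + \left(643 + - \frac{201}{543} \left(-309\right)\right)}{-48 - 1734694} = \frac{1766875 \left(- \frac{1}{3551000}\right) + \left(643 + \left(-201\right) \frac{1}{543} \left(-309\right)\right)}{-1734742} = \left(- \frac{14135}{28408} + \left(643 - - \frac{20703}{181}\right)\right) \left(- \frac{1}{1734742}\right) = \left(- \frac{14135}{28408} + \left(643 + \frac{20703}{181}\right)\right) \left(- \frac{1}{1734742}\right) = \left(- \frac{14135}{28408} + \frac{137086}{181}\right) \left(- \frac{1}{1734742}\right) = \frac{3891780653}{5141848} \left(- \frac{1}{1734742}\right) = - \frac{3891780653}{8919779683216}$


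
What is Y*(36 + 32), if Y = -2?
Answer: -136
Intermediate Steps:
Y*(36 + 32) = -2*(36 + 32) = -2*68 = -136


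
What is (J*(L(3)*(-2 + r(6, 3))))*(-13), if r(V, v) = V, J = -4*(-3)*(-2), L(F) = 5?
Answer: 6240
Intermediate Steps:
J = -24 (J = 12*(-2) = -24)
(J*(L(3)*(-2 + r(6, 3))))*(-13) = -120*(-2 + 6)*(-13) = -120*4*(-13) = -24*20*(-13) = -480*(-13) = 6240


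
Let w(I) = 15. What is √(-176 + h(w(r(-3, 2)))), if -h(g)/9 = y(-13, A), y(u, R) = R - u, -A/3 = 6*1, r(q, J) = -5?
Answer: I*√131 ≈ 11.446*I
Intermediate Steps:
A = -18 ≈ -18.000
h(g) = 45 (h(g) = -9*(-18 - 1*(-13)) = -9*(-18 + 13) = -9*(-5) = 45)
√(-176 + h(w(r(-3, 2)))) = √(-176 + 45) = √(-131) = I*√131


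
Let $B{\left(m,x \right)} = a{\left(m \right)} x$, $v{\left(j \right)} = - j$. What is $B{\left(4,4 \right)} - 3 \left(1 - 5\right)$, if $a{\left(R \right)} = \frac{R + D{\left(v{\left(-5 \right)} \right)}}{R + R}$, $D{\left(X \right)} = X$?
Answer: $\frac{33}{2} \approx 16.5$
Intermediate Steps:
$a{\left(R \right)} = \frac{5 + R}{2 R}$ ($a{\left(R \right)} = \frac{R - -5}{R + R} = \frac{R + 5}{2 R} = \left(5 + R\right) \frac{1}{2 R} = \frac{5 + R}{2 R}$)
$B{\left(m,x \right)} = \frac{x \left(5 + m\right)}{2 m}$ ($B{\left(m,x \right)} = \frac{5 + m}{2 m} x = \frac{x \left(5 + m\right)}{2 m}$)
$B{\left(4,4 \right)} - 3 \left(1 - 5\right) = \frac{1}{2} \cdot 4 \cdot \frac{1}{4} \left(5 + 4\right) - 3 \left(1 - 5\right) = \frac{1}{2} \cdot 4 \cdot \frac{1}{4} \cdot 9 - -12 = \frac{9}{2} + 12 = \frac{33}{2}$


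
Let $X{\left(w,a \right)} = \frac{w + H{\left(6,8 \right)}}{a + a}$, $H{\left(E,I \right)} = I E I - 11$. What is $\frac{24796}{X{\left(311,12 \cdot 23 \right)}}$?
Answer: $\frac{1140616}{57} \approx 20011.0$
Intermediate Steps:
$H{\left(E,I \right)} = -11 + E I^{2}$ ($H{\left(E,I \right)} = E I I - 11 = E I^{2} - 11 = -11 + E I^{2}$)
$X{\left(w,a \right)} = \frac{373 + w}{2 a}$ ($X{\left(w,a \right)} = \frac{w - \left(11 - 6 \cdot 8^{2}\right)}{a + a} = \frac{w + \left(-11 + 6 \cdot 64\right)}{2 a} = \left(w + \left(-11 + 384\right)\right) \frac{1}{2 a} = \left(w + 373\right) \frac{1}{2 a} = \left(373 + w\right) \frac{1}{2 a} = \frac{373 + w}{2 a}$)
$\frac{24796}{X{\left(311,12 \cdot 23 \right)}} = \frac{24796}{\frac{1}{2} \frac{1}{12 \cdot 23} \left(373 + 311\right)} = \frac{24796}{\frac{1}{2} \cdot \frac{1}{276} \cdot 684} = \frac{24796}{\frac{57}{46}} = 24796 \cdot \frac{46}{57} = \frac{1140616}{57}$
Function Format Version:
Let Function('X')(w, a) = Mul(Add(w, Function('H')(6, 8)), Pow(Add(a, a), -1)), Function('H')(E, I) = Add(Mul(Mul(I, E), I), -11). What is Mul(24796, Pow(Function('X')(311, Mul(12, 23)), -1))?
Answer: Rational(1140616, 57) ≈ 20011.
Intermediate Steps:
Function('H')(E, I) = Add(-11, Mul(E, Pow(I, 2))) (Function('H')(E, I) = Add(Mul(Mul(E, I), I), -11) = Add(Mul(E, Pow(I, 2)), -11) = Add(-11, Mul(E, Pow(I, 2))))
Function('X')(w, a) = Mul(Rational(1, 2), Pow(a, -1), Add(373, w)) (Function('X')(w, a) = Mul(Add(w, Add(-11, Mul(6, Pow(8, 2)))), Pow(Add(a, a), -1)) = Mul(Add(w, Add(-11, Mul(6, 64))), Pow(Mul(2, a), -1)) = Mul(Add(w, Add(-11, 384)), Mul(Rational(1, 2), Pow(a, -1))) = Mul(Add(w, 373), Mul(Rational(1, 2), Pow(a, -1))) = Mul(Add(373, w), Mul(Rational(1, 2), Pow(a, -1))) = Mul(Rational(1, 2), Pow(a, -1), Add(373, w)))
Mul(24796, Pow(Function('X')(311, Mul(12, 23)), -1)) = Mul(24796, Pow(Mul(Rational(1, 2), Pow(Mul(12, 23), -1), Add(373, 311)), -1)) = Mul(24796, Pow(Mul(Rational(1, 2), Pow(276, -1), 684), -1)) = Mul(24796, Pow(Mul(Rational(1, 2), Rational(1, 276), 684), -1)) = Mul(24796, Pow(Rational(57, 46), -1)) = Mul(24796, Rational(46, 57)) = Rational(1140616, 57)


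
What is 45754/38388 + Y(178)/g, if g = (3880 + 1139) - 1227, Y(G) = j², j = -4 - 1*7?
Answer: 14845343/12130608 ≈ 1.2238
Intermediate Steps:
j = -11 (j = -4 - 7 = -11)
Y(G) = 121 (Y(G) = (-11)² = 121)
g = 3792 (g = 5019 - 1227 = 3792)
45754/38388 + Y(178)/g = 45754/38388 + 121/3792 = 45754*(1/38388) + 121*(1/3792) = 22877/19194 + 121/3792 = 14845343/12130608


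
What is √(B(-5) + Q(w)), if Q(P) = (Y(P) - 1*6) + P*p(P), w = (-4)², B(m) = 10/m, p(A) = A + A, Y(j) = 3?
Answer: 13*√3 ≈ 22.517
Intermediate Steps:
p(A) = 2*A
w = 16
Q(P) = -3 + 2*P² (Q(P) = (3 - 1*6) + P*(2*P) = (3 - 6) + 2*P² = -3 + 2*P²)
√(B(-5) + Q(w)) = √(10/(-5) + (-3 + 2*16²)) = √(10*(-⅕) + (-3 + 2*256)) = √(-2 + (-3 + 512)) = √(-2 + 509) = √507 = 13*√3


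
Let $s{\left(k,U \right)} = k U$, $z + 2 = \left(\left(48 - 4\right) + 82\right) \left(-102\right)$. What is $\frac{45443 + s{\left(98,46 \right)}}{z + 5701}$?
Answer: $- \frac{49951}{7153} \approx -6.9832$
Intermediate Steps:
$z = -12854$ ($z = -2 + \left(\left(48 - 4\right) + 82\right) \left(-102\right) = -2 + \left(44 + 82\right) \left(-102\right) = -2 + 126 \left(-102\right) = -2 - 12852 = -12854$)
$s{\left(k,U \right)} = U k$
$\frac{45443 + s{\left(98,46 \right)}}{z + 5701} = \frac{45443 + 46 \cdot 98}{-12854 + 5701} = \frac{45443 + 4508}{-7153} = 49951 \left(- \frac{1}{7153}\right) = - \frac{49951}{7153}$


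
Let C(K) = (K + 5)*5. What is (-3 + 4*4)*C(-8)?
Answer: -195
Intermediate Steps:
C(K) = 25 + 5*K (C(K) = (5 + K)*5 = 25 + 5*K)
(-3 + 4*4)*C(-8) = (-3 + 4*4)*(25 + 5*(-8)) = (-3 + 16)*(25 - 40) = 13*(-15) = -195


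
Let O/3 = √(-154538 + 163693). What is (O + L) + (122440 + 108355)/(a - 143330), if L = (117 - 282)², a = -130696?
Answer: 7460127055/274026 + 3*√9155 ≈ 27511.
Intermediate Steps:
L = 27225 (L = (-165)² = 27225)
O = 3*√9155 (O = 3*√(-154538 + 163693) = 3*√9155 ≈ 287.05)
(O + L) + (122440 + 108355)/(a - 143330) = (3*√9155 + 27225) + (122440 + 108355)/(-130696 - 143330) = (27225 + 3*√9155) + 230795/(-274026) = (27225 + 3*√9155) + 230795*(-1/274026) = (27225 + 3*√9155) - 230795/274026 = 7460127055/274026 + 3*√9155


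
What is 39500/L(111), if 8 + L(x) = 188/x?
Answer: -43845/7 ≈ -6263.6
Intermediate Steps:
L(x) = -8 + 188/x
39500/L(111) = 39500/(-8 + 188/111) = 39500/(-700/111) = 39500*(-111/700) = -43845/7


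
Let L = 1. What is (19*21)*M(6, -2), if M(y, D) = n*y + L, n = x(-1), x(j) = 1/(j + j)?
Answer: -798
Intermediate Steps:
x(j) = 1/(2*j)
n = -½ (n = (½)/(-1) = (½)*(-1) = -½ ≈ -0.50000)
M(y, D) = 1 - y/2 (M(y, D) = -y/2 + 1 = 1 - y/2)
(19*21)*M(6, -2) = (19*21)*(1 - ½*6) = 399*(1 - 3) = 399*(-2) = -798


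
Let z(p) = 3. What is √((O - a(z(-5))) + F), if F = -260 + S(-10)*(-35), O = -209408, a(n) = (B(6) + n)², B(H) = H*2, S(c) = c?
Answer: I*√209543 ≈ 457.76*I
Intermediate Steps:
B(H) = 2*H
a(n) = (12 + n)² (a(n) = (2*6 + n)² = (12 + n)²)
F = 90 (F = -260 - 10*(-35) = -260 + 350 = 90)
√((O - a(z(-5))) + F) = √((-209408 - (12 + 3)²) + 90) = √((-209408 - 1*15²) + 90) = √((-209408 - 1*225) + 90) = √((-209408 - 225) + 90) = √(-209633 + 90) = √(-209543) = I*√209543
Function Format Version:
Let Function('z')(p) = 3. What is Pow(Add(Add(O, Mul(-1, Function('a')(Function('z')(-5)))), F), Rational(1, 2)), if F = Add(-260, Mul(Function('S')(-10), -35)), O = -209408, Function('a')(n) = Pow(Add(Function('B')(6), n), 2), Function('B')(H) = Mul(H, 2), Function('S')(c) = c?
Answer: Mul(I, Pow(209543, Rational(1, 2))) ≈ Mul(457.76, I)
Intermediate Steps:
Function('B')(H) = Mul(2, H)
Function('a')(n) = Pow(Add(12, n), 2) (Function('a')(n) = Pow(Add(Mul(2, 6), n), 2) = Pow(Add(12, n), 2))
F = 90 (F = Add(-260, Mul(-10, -35)) = Add(-260, 350) = 90)
Pow(Add(Add(O, Mul(-1, Function('a')(Function('z')(-5)))), F), Rational(1, 2)) = Pow(Add(Add(-209408, Mul(-1, Pow(Add(12, 3), 2))), 90), Rational(1, 2)) = Pow(Add(Add(-209408, Mul(-1, Pow(15, 2))), 90), Rational(1, 2)) = Pow(Add(Add(-209408, Mul(-1, 225)), 90), Rational(1, 2)) = Pow(Add(Add(-209408, -225), 90), Rational(1, 2)) = Pow(Add(-209633, 90), Rational(1, 2)) = Pow(-209543, Rational(1, 2)) = Mul(I, Pow(209543, Rational(1, 2)))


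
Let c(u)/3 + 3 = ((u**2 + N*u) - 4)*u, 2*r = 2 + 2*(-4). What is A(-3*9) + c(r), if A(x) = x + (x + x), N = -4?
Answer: -243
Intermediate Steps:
r = -3 (r = (2 + 2*(-4))/2 = (2 - 8)/2 = (1/2)*(-6) = -3)
c(u) = -9 + 3*u*(-4 + u**2 - 4*u) (c(u) = -9 + 3*(((u**2 - 4*u) - 4)*u) = -9 + 3*((-4 + u**2 - 4*u)*u) = -9 + 3*(u*(-4 + u**2 - 4*u)) = -9 + 3*u*(-4 + u**2 - 4*u))
A(x) = 3*x (A(x) = x + 2*x = 3*x)
A(-3*9) + c(r) = 3*(-3*9) + (-9 - 12*(-3) - 12*(-3)**2 + 3*(-3)**3) = 3*(-27) + (-9 + 36 - 12*9 + 3*(-27)) = -81 + (-9 + 36 - 108 - 81) = -81 - 162 = -243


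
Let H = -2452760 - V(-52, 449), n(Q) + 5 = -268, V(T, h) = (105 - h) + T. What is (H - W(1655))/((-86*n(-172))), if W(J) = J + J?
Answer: -31483/301 ≈ -104.59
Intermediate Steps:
W(J) = 2*J
V(T, h) = 105 + T - h
n(Q) = -273 (n(Q) = -5 - 268 = -273)
H = -2452364 (H = -2452760 - (105 - 52 - 1*449) = -2452760 - (105 - 52 - 449) = -2452760 - 1*(-396) = -2452760 + 396 = -2452364)
(H - W(1655))/((-86*n(-172))) = (-2452364 - 2*1655)/((-86*(-273))) = (-2452364 - 1*3310)/23478 = (-2452364 - 3310)*(1/23478) = -2455674*1/23478 = -31483/301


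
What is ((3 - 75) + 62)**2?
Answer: 100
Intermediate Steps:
((3 - 75) + 62)**2 = (-72 + 62)**2 = (-10)**2 = 100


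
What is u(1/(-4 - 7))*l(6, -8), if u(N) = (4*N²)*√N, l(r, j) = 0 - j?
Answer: 32*I*√11/1331 ≈ 0.079738*I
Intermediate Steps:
l(r, j) = -j
u(N) = 4*N^(5/2)
u(1/(-4 - 7))*l(6, -8) = (4*(1/(-4 - 7))^(5/2))*(-1*(-8)) = (4*(1/(-11))^(5/2))*8 = (4*(-1/11)^(5/2))*8 = (4*(I*√11/1331))*8 = (4*I*√11/1331)*8 = 32*I*√11/1331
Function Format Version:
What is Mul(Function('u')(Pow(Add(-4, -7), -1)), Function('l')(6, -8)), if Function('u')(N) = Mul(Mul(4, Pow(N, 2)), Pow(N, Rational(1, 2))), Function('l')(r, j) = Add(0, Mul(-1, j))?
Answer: Mul(Rational(32, 1331), I, Pow(11, Rational(1, 2))) ≈ Mul(0.079738, I)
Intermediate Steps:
Function('l')(r, j) = Mul(-1, j)
Function('u')(N) = Mul(4, Pow(N, Rational(5, 2)))
Mul(Function('u')(Pow(Add(-4, -7), -1)), Function('l')(6, -8)) = Mul(Mul(4, Pow(Pow(Add(-4, -7), -1), Rational(5, 2))), Mul(-1, -8)) = Mul(Mul(4, Pow(Pow(-11, -1), Rational(5, 2))), 8) = Mul(Mul(4, Pow(Rational(-1, 11), Rational(5, 2))), 8) = Mul(Mul(4, Mul(Rational(1, 1331), I, Pow(11, Rational(1, 2)))), 8) = Mul(Mul(Rational(4, 1331), I, Pow(11, Rational(1, 2))), 8) = Mul(Rational(32, 1331), I, Pow(11, Rational(1, 2)))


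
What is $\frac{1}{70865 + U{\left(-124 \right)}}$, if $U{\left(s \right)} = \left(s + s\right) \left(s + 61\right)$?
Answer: $\frac{1}{86489} \approx 1.1562 \cdot 10^{-5}$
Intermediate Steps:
$U{\left(s \right)} = 2 s \left(61 + s\right)$
$\frac{1}{70865 + U{\left(-124 \right)}} = \frac{1}{70865 + 2 \left(-124\right) \left(61 - 124\right)} = \frac{1}{70865 + 2 \left(-124\right) \left(-63\right)} = \frac{1}{70865 + 15624} = \frac{1}{86489}$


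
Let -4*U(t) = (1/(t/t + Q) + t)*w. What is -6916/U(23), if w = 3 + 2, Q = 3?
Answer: 110656/465 ≈ 237.97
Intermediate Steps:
w = 5
U(t) = -5/16 - 5*t/4 (U(t) = -(1/(t/t + 3) + t)*5/4 = -(1/(1 + 3) + t)*5/4 = -(1/4 + t)*5/4 = -(¼ + t)*5/4 = -(5/4 + 5*t)/4 = -5/16 - 5*t/4)
-6916/U(23) = -6916/(-5/16 - 5/4*23) = -6916/(-5/16 - 115/4) = -6916/(-465/16) = -6916*(-16)/465 = -14*(-7904/465) = 110656/465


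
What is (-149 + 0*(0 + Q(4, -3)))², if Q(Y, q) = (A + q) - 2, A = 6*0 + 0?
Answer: 22201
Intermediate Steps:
A = 0 (A = 0 + 0 = 0)
Q(Y, q) = -2 + q (Q(Y, q) = (0 + q) - 2 = q - 2 = -2 + q)
(-149 + 0*(0 + Q(4, -3)))² = (-149 + 0*(0 + (-2 - 3)))² = (-149 + 0*(0 - 5))² = (-149 + 0*(-5))² = (-149 + 0)² = (-149)² = 22201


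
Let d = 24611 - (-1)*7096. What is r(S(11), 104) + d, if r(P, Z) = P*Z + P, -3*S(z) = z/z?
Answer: 31672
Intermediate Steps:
S(z) = -1/3 (S(z) = -z/(3*z) = -1/3*1 = -1/3)
r(P, Z) = P + P*Z
d = 31707 (d = 24611 - 1*(-7096) = 24611 + 7096 = 31707)
r(S(11), 104) + d = -(1 + 104)/3 + 31707 = -1/3*105 + 31707 = -35 + 31707 = 31672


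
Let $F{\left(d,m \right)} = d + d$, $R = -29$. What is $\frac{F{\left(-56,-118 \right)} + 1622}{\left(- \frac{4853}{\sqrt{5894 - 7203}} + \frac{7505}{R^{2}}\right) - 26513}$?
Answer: $- \frac{49076581494864}{861432295280147} - \frac{6864869386 i \sqrt{1309}}{861432295280147} \approx -0.056971 - 0.00028832 i$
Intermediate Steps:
$F{\left(d,m \right)} = 2 d$
$\frac{F{\left(-56,-118 \right)} + 1622}{\left(- \frac{4853}{\sqrt{5894 - 7203}} + \frac{7505}{R^{2}}\right) - 26513} = \frac{2 \left(-56\right) + 1622}{\left(- \frac{4853}{\sqrt{5894 - 7203}} + \frac{7505}{\left(-29\right)^{2}}\right) - 26513} = \frac{-112 + 1622}{\left(- \frac{4853}{\sqrt{-1309}} + \frac{7505}{841}\right) - 26513} = \frac{1510}{\left(- \frac{4853}{i \sqrt{1309}} + 7505 \cdot \frac{1}{841}\right) - 26513} = \frac{1510}{\left(- 4853 \left(- \frac{i \sqrt{1309}}{1309}\right) + \frac{7505}{841}\right) - 26513} = \frac{1510}{\left(\frac{4853 i \sqrt{1309}}{1309} + \frac{7505}{841}\right) - 26513} = \frac{1510}{\left(\frac{7505}{841} + \frac{4853 i \sqrt{1309}}{1309}\right) - 26513} = \frac{1510}{- \frac{22289928}{841} + \frac{4853 i \sqrt{1309}}{1309}}$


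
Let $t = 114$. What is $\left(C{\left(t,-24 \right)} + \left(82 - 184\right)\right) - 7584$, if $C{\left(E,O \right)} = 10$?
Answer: $-7676$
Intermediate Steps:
$\left(C{\left(t,-24 \right)} + \left(82 - 184\right)\right) - 7584 = \left(10 + \left(82 - 184\right)\right) - 7584 = \left(10 - 102\right) - 7584 = -92 - 7584 = -7676$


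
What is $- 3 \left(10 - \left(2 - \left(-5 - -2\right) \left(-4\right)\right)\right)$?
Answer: $-60$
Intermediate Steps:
$- 3 \left(10 - \left(2 - \left(-5 - -2\right) \left(-4\right)\right)\right) = - 3 \left(10 - \left(2 - \left(-5 + 2\right) \left(-4\right)\right)\right) = - 3 \left(10 - -10\right) = - 3 \left(10 + \left(-2 + 12\right)\right) = - 3 \left(10 + 10\right) = \left(-3\right) 20 = -60$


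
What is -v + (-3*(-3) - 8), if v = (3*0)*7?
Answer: 1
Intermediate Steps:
v = 0 (v = 0*7 = 0)
-v + (-3*(-3) - 8) = -1*0 + (-3*(-3) - 8) = 0 + (9 - 8) = 0 + 1 = 1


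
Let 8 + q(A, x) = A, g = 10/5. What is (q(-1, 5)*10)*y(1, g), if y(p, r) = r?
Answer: -180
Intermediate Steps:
g = 2 (g = 10*(1/5) = 2)
q(A, x) = -8 + A
(q(-1, 5)*10)*y(1, g) = ((-8 - 1)*10)*2 = -9*10*2 = -90*2 = -180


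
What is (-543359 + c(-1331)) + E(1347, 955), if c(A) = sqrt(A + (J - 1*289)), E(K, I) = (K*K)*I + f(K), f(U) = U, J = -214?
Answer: 1732218583 + I*sqrt(1834) ≈ 1.7322e+9 + 42.825*I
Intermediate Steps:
E(K, I) = K + I*K**2 (E(K, I) = (K*K)*I + K = K**2*I + K = I*K**2 + K = K + I*K**2)
c(A) = sqrt(-503 + A) (c(A) = sqrt(A + (-214 - 1*289)) = sqrt(A + (-214 - 289)) = sqrt(A - 503) = sqrt(-503 + A))
(-543359 + c(-1331)) + E(1347, 955) = (-543359 + sqrt(-503 - 1331)) + 1347*(1 + 955*1347) = (-543359 + sqrt(-1834)) + 1347*(1 + 1286385) = (-543359 + I*sqrt(1834)) + 1347*1286386 = (-543359 + I*sqrt(1834)) + 1732761942 = 1732218583 + I*sqrt(1834)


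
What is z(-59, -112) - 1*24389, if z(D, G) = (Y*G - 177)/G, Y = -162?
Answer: -2749535/112 ≈ -24549.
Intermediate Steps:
z(D, G) = (-177 - 162*G)/G (z(D, G) = (-162*G - 177)/G = (-177 - 162*G)/G)
z(-59, -112) - 1*24389 = (-162 - 177/(-112)) - 1*24389 = (-162 - 177*(-1/112)) - 24389 = (-162 + 177/112) - 24389 = -17967/112 - 24389 = -2749535/112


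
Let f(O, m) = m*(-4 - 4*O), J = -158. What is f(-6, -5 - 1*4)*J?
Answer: 28440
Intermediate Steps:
f(-6, -5 - 1*4)*J = -4*(-5 - 1*4)*(1 - 6)*(-158) = -4*(-5 - 4)*(-5)*(-158) = -4*(-9)*(-5)*(-158) = -180*(-158) = 28440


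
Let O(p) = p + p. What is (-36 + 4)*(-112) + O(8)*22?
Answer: 3936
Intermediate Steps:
O(p) = 2*p
(-36 + 4)*(-112) + O(8)*22 = (-36 + 4)*(-112) + (2*8)*22 = -32*(-112) + 16*22 = 3584 + 352 = 3936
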